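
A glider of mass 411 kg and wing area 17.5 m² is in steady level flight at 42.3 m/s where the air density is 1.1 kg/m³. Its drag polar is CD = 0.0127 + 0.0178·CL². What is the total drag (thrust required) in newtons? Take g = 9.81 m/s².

Weight W = mg = 411 × 9.81 = 4031.9 N; in level flight L = W.
q = ½ρv² = ½ × 1.1 × 42.3² = 984.1 Pa.
CL = W/(q·S) = 4031.9 / (984.1 × 17.5) = 0.2341.
CD = 0.0127 + 0.0178 × 0.2341² = 0.01368.
D = q·S·CD = 984.1 × 17.5 × 0.01368 = 235.5 N

D = 236 N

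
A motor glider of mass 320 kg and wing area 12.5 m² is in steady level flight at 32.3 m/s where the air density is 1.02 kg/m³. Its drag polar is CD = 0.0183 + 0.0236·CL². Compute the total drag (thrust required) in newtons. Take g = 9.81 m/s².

D = 157 N

Level flight ⇒ L = W = m·g = 320 × 9.81 = 3139.2 N.
q = ½ρv² = ½ × 1.02 × 32.3² = 532.1 Pa.
CL = 2W/(ρv²S) = 2×3139.2/(1.02×32.3²×12.5) = 0.472.
CD = 0.0183 + 0.0236 × 0.472² = 0.02356.
D = q·S·CD = 532.1 × 12.5 × 0.02356 = 156.7 N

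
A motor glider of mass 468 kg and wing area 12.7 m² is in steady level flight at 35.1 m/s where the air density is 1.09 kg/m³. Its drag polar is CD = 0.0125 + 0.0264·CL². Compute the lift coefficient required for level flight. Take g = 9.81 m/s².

Weight W = mg = 468 × 9.81 = 4591.1 N; in level flight L = W.
q = ½ρv² = ½ × 1.09 × 35.1² = 671.4 Pa.
CL = W/(q·S) = 4591.1 / (671.4 × 12.7) = 0.5384.

CL = 0.538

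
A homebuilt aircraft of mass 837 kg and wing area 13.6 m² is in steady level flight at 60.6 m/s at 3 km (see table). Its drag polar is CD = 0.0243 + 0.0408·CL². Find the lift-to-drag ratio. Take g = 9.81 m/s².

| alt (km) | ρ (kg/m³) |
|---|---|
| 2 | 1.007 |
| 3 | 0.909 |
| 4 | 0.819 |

At 3 km, from the table: ρ = 0.909 kg/m³.
Level flight ⇒ L = W = m·g = 837 × 9.81 = 8211 N.
q = ½ρv² = ½ × 0.909 × 60.6² = 1669 Pa.
CL = W/(q·S) = 8211 / (1669 × 13.6) = 0.3617.
CD = 0.0243 + 0.0408 × 0.3617² = 0.02964.
L/D = CL/CD = 0.3617 / 0.02964 = 12.2

L/D = 12.2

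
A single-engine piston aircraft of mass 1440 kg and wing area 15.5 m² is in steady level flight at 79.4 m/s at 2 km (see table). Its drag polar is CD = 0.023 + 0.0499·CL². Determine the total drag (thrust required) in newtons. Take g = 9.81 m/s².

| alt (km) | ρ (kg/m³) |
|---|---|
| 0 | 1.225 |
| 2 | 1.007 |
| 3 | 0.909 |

At 2 km, from the table: ρ = 1.007 kg/m³.
Level flight ⇒ L = W = m·g = 1440 × 9.81 = 14126 N.
Dynamic pressure q = 0.5 × 1.007 × 79.4² = 3174 Pa.
CL = W/(q·S) = 14126 / (3174 × 15.5) = 0.2871.
CD = 0.023 + 0.0499 × 0.2871² = 0.02711.
D = q·S·CD = 3174 × 15.5 × 0.02711 = 1334 N

D = 1330 N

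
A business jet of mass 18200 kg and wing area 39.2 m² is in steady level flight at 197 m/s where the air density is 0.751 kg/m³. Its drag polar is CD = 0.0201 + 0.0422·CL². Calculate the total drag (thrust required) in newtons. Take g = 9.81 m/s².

D = 13800 N

In steady level flight, lift balances weight: W = mg = 18200 × 9.81 = 1.7854×10^5 N.
Dynamic pressure q = 0.5 × 0.751 × 197² = 14570 Pa.
CL = W/(q·S) = 1.7854×10^5 / (14570 × 39.2) = 0.3125.
CD = 0.0201 + 0.0422 × 0.3125² = 0.02422.
D = q·S·CD = 14570 × 39.2 × 0.02422 = 13840 N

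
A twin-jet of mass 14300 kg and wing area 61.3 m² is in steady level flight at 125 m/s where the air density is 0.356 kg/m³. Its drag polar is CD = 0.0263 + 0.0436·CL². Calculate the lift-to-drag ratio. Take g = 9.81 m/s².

Level flight ⇒ L = W = m·g = 14300 × 9.81 = 1.4028×10^5 N.
q = ½ρv² = ½ × 0.356 × 125² = 2781 Pa.
Required CL = L/(qS) = 1.4028×10^5/(2781·61.3) = 0.8228.
CD = 0.0263 + 0.0436 × 0.8228² = 0.05582.
L/D = CL/CD = 0.8228 / 0.05582 = 14.7

L/D = 14.7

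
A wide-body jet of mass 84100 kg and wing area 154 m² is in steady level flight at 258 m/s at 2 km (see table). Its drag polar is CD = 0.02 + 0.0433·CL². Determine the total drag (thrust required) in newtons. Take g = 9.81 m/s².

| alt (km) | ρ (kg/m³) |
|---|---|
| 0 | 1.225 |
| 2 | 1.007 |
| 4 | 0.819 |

At 2 km, from the table: ρ = 1.007 kg/m³.
Weight W = mg = 84100 × 9.81 = 8.2502×10^5 N; in level flight L = W.
Dynamic pressure q = 0.5 × 1.007 × 258² = 33510 Pa.
CL = 2W/(ρv²S) = 2×8.2502×10^5/(1.007×258²×154) = 0.1598.
CD = 0.02 + 0.0433 × 0.1598² = 0.02111.
D = q·S·CD = 33510 × 154 × 0.02111 = 1.089×10^5 N

D = 1.09×10^5 N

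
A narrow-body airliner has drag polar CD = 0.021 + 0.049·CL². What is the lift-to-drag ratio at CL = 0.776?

CD = 0.021 + 0.049 × 0.776² = 0.05051
L/D = CL/CD = 0.776 / 0.05051 = 15.4

L/D = 15.4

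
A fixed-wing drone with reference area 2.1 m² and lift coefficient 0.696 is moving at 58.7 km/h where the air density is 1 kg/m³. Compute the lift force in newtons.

L = 194 N

Convert speed: v = 58.7 km/h ÷ 3.6 = 16.31 m/s.
L = ½ρv²S·CL = ½ × 1 × 16.31² × 2.1 × 0.696 = 194 N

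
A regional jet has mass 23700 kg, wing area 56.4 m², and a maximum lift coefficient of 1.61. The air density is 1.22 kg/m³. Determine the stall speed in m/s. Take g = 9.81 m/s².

V_stall = 64.8 m/s

Stall occurs when L = W at CL,max. W = mg = 23700 × 9.81 = 2.325×10^5 N.
From L = ½ρV²S·CL,max = W: V_stall = √(2W/(ρSCL,max)) = √(2·2.325×10^5/(1.22·56.4·1.61))
V_stall = √4197 = 64.8 m/s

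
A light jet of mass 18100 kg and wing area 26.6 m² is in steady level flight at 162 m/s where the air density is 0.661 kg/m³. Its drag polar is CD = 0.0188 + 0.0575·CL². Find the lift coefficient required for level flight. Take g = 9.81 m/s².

In steady level flight, lift balances weight: W = mg = 18100 × 9.81 = 1.7756×10^5 N.
q = ½ρv² = ½ × 0.661 × 162² = 8674 Pa.
CL = W/(q·S) = 1.7756×10^5 / (8674 × 26.6) = 0.7696.

CL = 0.77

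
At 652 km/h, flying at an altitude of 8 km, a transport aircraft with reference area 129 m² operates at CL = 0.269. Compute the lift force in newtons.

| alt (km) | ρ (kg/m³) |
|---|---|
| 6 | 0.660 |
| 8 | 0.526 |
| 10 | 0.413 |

At 8 km, from the table: ρ = 0.526 kg/m³.
Convert speed: v = 652 km/h ÷ 3.6 = 181.1 m/s.
Dynamic pressure q = ½ρv² = ½ × 0.526 × 181.1² = 8627 Pa.
L = q·S·CL = 8627 × 129 × 0.269 = 2.99×10^5 N ≈ 299 kN

L = 2.99×10^5 N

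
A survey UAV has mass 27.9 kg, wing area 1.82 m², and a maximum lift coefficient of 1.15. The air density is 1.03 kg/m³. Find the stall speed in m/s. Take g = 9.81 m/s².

V_stall = 15.9 m/s

At stall, lift equals weight: L = W = m·g = 27.9 × 9.81 = 273.7 N.
From L = ½ρV²S·CL,max = W: V_stall = √(2W/(ρSCL,max)) = √(2·273.7/(1.03·1.82·1.15))
V_stall = √253.9 = 15.9 m/s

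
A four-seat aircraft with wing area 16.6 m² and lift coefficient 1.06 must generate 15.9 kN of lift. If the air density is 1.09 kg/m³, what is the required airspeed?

v = 40.7 m/s

L = ½ρv²S·CL ⇒ v = √(2L/(ρ·S·CL))
v = √(2 × 15900 / (1.09 × 16.6 × 1.06)) = √1658 = 40.7 m/s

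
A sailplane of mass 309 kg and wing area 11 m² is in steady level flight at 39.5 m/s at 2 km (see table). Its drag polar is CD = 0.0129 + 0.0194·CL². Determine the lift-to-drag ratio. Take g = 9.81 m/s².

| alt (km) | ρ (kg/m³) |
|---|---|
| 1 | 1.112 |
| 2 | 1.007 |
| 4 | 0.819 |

At 2 km, from the table: ρ = 1.007 kg/m³.
Weight W = mg = 309 × 9.81 = 3031.3 N; in level flight L = W.
q = ½ρv² = ½ × 1.007 × 39.5² = 785.6 Pa.
Required CL = L/(qS) = 3031.3/(785.6·11) = 0.3508.
CD = 0.0129 + 0.0194 × 0.3508² = 0.01529.
L/D = CL/CD = 0.3508 / 0.01529 = 22.9

L/D = 22.9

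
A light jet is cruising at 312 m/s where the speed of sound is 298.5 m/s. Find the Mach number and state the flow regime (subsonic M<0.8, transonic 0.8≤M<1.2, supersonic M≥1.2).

M = v/a = 312 / 298.5 = 1.05
M = 1.05 → transonic.

M = 1.05 (transonic)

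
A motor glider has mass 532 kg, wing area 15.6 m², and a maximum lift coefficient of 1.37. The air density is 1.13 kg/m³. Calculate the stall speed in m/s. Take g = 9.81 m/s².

V_stall = 20.8 m/s

Stall occurs when L = W at CL,max. W = mg = 532 × 9.81 = 5219 N.
V_stall = √(2W/(ρ·S·CL,max)) = √(2 × 5219 / (1.13 × 15.6 × 1.37))
V_stall = √432.2 = 20.8 m/s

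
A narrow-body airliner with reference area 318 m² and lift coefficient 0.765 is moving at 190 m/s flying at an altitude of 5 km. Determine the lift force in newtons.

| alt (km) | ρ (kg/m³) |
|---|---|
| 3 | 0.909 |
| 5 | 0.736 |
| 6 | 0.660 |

At 5 km, from the table: ρ = 0.736 kg/m³.
L = ½ρv²S·CL = ½ × 0.736 × 190² × 318 × 0.765 = 3.23×10^6 N ≈ 3230 kN

L = 3.23×10^6 N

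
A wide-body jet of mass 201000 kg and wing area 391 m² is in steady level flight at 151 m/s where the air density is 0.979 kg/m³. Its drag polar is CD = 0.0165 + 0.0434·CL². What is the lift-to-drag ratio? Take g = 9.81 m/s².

In steady level flight, lift balances weight: W = mg = 201000 × 9.81 = 1.9718×10^6 N.
q = ½ρv² = ½ × 0.979 × 151² = 11160 Pa.
CL = 2W/(ρv²S) = 2×1.9718×10^6/(0.979×151²×391) = 0.4518.
CD = 0.0165 + 0.0434 × 0.4518² = 0.02536.
L/D = CL/CD = 0.4518 / 0.02536 = 17.8

L/D = 17.8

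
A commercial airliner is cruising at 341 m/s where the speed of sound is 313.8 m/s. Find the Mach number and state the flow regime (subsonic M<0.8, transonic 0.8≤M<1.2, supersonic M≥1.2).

M = 1.09 (transonic)

M = v/a = 341 / 313.8 = 1.09
M = 1.09 → transonic.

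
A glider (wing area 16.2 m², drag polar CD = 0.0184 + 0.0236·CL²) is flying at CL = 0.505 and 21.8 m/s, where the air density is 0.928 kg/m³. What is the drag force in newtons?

CD = 0.0184 + 0.0236 × 0.505² = 0.02442
D = ½ρv²S·CD = ½ × 0.928 × 21.8² × 16.2 × 0.02442 = 87.2 N

D = 87.2 N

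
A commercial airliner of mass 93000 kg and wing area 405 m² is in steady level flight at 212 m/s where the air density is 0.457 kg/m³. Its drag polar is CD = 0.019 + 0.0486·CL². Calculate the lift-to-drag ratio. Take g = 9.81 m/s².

Weight W = mg = 93000 × 9.81 = 9.1233×10^5 N; in level flight L = W.
Dynamic pressure q = 0.5 × 0.457 × 212² = 10270 Pa.
Required CL = L/(qS) = 9.1233×10^5/(10270·405) = 0.2194.
CD = 0.019 + 0.0486 × 0.2194² = 0.02134.
L/D = CL/CD = 0.2194 / 0.02134 = 10.3

L/D = 10.3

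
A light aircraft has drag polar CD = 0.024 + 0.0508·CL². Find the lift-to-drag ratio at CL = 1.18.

L/D = 12.5

CD = 0.024 + 0.0508 × 1.18² = 0.09473
L/D = CL/CD = 1.18 / 0.09473 = 12.5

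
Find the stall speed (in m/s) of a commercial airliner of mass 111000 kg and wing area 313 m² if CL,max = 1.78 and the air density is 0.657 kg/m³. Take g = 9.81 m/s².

At stall, lift equals weight: L = W = m·g = 111000 × 9.81 = 1.089×10^6 N.
From L = ½ρV²S·CL,max = W: V_stall = √(2W/(ρSCL,max)) = √(2·1.089×10^6/(0.657·313·1.78))
V_stall = √5950 = 77.1 m/s

V_stall = 77.1 m/s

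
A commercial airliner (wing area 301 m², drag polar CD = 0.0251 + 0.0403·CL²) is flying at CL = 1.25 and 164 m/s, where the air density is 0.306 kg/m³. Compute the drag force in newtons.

D = 1.09×10^5 N

CD = 0.0251 + 0.0403 × 1.25² = 0.08807
D = ½ρv²S·CD = ½ × 0.306 × 164² × 301 × 0.08807 = 1.09×10^5 N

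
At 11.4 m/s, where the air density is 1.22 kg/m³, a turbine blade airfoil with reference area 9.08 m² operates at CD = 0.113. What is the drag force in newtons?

D = ½ρv²S·CD = ½ × 1.22 × 11.4² × 9.08 × 0.113 = 81.3 N

D = 81.3 N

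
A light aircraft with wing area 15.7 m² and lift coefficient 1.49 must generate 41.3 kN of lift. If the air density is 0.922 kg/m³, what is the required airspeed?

L = ½ρv²S·CL ⇒ v = √(2L/(ρ·S·CL))
v = √(2 × 41300 / (0.922 × 15.7 × 1.49)) = √3830 = 61.9 m/s

v = 61.9 m/s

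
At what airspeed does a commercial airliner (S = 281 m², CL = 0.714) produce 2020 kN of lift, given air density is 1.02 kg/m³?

L = ½ρv²S·CL ⇒ v = √(2L/(ρ·S·CL))
v = √(2 × 2.02×10^6 / (1.02 × 281 × 0.714)) = √19740 = 141 m/s

v = 141 m/s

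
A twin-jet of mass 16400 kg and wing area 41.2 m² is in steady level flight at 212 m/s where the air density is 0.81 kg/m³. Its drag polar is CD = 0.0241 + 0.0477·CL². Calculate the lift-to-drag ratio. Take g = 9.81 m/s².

L/D = 8.16

In steady level flight, lift balances weight: W = mg = 16400 × 9.81 = 1.6088×10^5 N.
q = ½ρv² = ½ × 0.81 × 212² = 18200 Pa.
Required CL = L/(qS) = 1.6088×10^5/(18200·41.2) = 0.2145.
CD = 0.0241 + 0.0477 × 0.2145² = 0.0263.
L/D = CL/CD = 0.2145 / 0.0263 = 8.16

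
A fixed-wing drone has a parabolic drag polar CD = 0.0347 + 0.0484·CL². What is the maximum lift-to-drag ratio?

For CD = CD0 + K·CL², (L/D)max occurs at CL* = √(CD0/K) and equals 1/(2√(K·CD0)).
(L/D)max = 1/(2√(0.0484 × 0.0347)) = 1/(2 × 0.04098) = 12.2

(L/D)max = 12.2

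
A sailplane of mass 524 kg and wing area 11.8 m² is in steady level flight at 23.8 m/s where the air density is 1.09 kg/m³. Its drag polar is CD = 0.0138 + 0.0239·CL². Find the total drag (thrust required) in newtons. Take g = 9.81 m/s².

In steady level flight, lift balances weight: W = mg = 524 × 9.81 = 5140.4 N.
Dynamic pressure q = 0.5 × 1.09 × 23.8² = 308.7 Pa.
Required CL = L/(qS) = 5140.4/(308.7·11.8) = 1.411.
CD = 0.0138 + 0.0239 × 1.411² = 0.06139.
D = q·S·CD = 308.7 × 11.8 × 0.06139 = 223.6 N

D = 224 N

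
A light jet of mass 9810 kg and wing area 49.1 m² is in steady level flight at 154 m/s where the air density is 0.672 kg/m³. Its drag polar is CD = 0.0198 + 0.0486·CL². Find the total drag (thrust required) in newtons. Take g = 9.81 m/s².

Level flight ⇒ L = W = m·g = 9810 × 9.81 = 96236 N.
q = ½ρv² = ½ × 0.672 × 154² = 7969 Pa.
CL = W/(q·S) = 96236 / (7969 × 49.1) = 0.246.
CD = 0.0198 + 0.0486 × 0.246² = 0.02274.
D = q·S·CD = 7969 × 49.1 × 0.02274 = 8897 N

D = 8900 N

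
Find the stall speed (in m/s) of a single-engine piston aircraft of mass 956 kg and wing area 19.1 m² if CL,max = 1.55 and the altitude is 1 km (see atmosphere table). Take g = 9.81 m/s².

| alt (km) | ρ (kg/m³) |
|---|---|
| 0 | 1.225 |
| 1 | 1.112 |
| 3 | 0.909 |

At 1 km, from the table: ρ = 1.112 kg/m³.
Stall occurs when L = W at CL,max. W = mg = 956 × 9.81 = 9378 N.
V_stall = √(2W/(ρ·S·CL,max)) = √(2 × 9378 / (1.112 × 19.1 × 1.55))
V_stall = √569.8 = 23.9 m/s

V_stall = 23.9 m/s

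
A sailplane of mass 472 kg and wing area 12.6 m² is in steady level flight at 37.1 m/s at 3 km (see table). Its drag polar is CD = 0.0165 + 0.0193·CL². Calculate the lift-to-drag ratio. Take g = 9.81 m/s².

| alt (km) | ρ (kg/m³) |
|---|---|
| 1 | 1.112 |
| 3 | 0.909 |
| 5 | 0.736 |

At 3 km, from the table: ρ = 0.909 kg/m³.
In steady level flight, lift balances weight: W = mg = 472 × 9.81 = 4630.3 N.
q = ½ρv² = ½ × 0.909 × 37.1² = 625.6 Pa.
Required CL = L/(qS) = 4630.3/(625.6·12.6) = 0.5874.
CD = 0.0165 + 0.0193 × 0.5874² = 0.02316.
L/D = CL/CD = 0.5874 / 0.02316 = 25.4

L/D = 25.4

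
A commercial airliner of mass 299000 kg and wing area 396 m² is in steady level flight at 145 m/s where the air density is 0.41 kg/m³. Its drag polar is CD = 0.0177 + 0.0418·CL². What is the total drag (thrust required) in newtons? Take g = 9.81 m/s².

Weight W = mg = 299000 × 9.81 = 2.9332×10^6 N; in level flight L = W.
Dynamic pressure q = 0.5 × 0.41 × 145² = 4310 Pa.
Required CL = L/(qS) = 2.9332×10^6/(4310·396) = 1.719.
CD = 0.0177 + 0.0418 × 1.719² = 0.1411.
D = q·S·CD = 4310 × 396 × 0.1411 = 2.409×10^5 N

D = 2.41×10^5 N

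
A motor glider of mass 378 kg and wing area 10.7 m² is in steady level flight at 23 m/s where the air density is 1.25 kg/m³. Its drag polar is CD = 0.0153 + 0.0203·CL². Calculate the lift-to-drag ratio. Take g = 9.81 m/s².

L/D = 27.9

Weight W = mg = 378 × 9.81 = 3708.2 N; in level flight L = W.
q = ½ρv² = ½ × 1.25 × 23² = 330.6 Pa.
CL = W/(q·S) = 3708.2 / (330.6 × 10.7) = 1.048.
CD = 0.0153 + 0.0203 × 1.048² = 0.0376.
L/D = CL/CD = 1.048 / 0.0376 = 27.9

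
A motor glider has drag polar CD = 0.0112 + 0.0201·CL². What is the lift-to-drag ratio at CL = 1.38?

L/D = 27.9

CD = 0.0112 + 0.0201 × 1.38² = 0.04948
L/D = CL/CD = 1.38 / 0.04948 = 27.9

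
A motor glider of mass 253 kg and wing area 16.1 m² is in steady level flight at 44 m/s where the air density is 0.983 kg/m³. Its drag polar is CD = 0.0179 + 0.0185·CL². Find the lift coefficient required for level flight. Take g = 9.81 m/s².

Weight W = mg = 253 × 9.81 = 2481.9 N; in level flight L = W.
q = ½ρv² = ½ × 0.983 × 44² = 951.5 Pa.
Required CL = L/(qS) = 2481.9/(951.5·16.1) = 0.162.

CL = 0.162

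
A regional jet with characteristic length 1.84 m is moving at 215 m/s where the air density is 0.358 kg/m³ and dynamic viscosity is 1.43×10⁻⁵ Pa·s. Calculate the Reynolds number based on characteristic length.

Re = ρ·v·c/μ = 0.358 × 215 × 1.84 / (1.43×10⁻⁵) = 9.9×10^6

Re = 9.9×10^6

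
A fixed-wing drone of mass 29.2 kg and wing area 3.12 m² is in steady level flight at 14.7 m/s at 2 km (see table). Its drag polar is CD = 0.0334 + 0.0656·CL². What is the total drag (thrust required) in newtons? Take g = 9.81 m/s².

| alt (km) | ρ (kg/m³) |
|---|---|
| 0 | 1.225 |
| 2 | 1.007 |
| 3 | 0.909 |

D = 27.2 N

At 2 km, from the table: ρ = 1.007 kg/m³.
In steady level flight, lift balances weight: W = mg = 29.2 × 9.81 = 286.45 N.
q = ½ρv² = ½ × 1.007 × 14.7² = 108.8 Pa.
Required CL = L/(qS) = 286.45/(108.8·3.12) = 0.8438.
CD = 0.0334 + 0.0656 × 0.8438² = 0.08011.
D = q·S·CD = 108.8 × 3.12 × 0.08011 = 27.19 N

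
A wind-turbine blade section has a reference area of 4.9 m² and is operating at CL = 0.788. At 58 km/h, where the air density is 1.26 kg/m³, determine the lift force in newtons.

Convert speed: v = 58 km/h ÷ 3.6 = 16.11 m/s.
L = ½ρv²S·CL = ½ × 1.26 × 16.11² × 4.9 × 0.788 = 631 N

L = 631 N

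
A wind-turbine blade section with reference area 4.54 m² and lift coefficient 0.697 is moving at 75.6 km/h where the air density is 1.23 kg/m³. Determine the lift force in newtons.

L = 858 N

Convert speed: v = 75.6 km/h ÷ 3.6 = 21 m/s.
Dynamic pressure q = ½ρv² = ½ × 1.23 × 21² = 271.2 Pa.
L = q·S·CL = 271.2 × 4.54 × 0.697 = 858 N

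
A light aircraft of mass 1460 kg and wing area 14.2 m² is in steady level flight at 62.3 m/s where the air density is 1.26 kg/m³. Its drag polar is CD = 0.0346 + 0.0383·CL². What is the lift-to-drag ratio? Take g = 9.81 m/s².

L/D = 10

Weight W = mg = 1460 × 9.81 = 14323 N; in level flight L = W.
q = ½ρv² = ½ × 1.26 × 62.3² = 2445 Pa.
Required CL = L/(qS) = 14323/(2445·14.2) = 0.4125.
CD = 0.0346 + 0.0383 × 0.4125² = 0.04112.
L/D = CL/CD = 0.4125 / 0.04112 = 10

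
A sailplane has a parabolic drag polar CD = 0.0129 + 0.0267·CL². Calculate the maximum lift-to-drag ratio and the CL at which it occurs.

For CD = CD0 + K·CL², (L/D)max occurs at CL* = √(CD0/K) and equals 1/(2√(K·CD0)).
(L/D)max = 1/(2√(0.0267 × 0.0129)) = 1/(2 × 0.01856) = 26.9
CL* = √(0.0129/0.0267) = 0.695

(L/D)max = 26.9, at CL = 0.695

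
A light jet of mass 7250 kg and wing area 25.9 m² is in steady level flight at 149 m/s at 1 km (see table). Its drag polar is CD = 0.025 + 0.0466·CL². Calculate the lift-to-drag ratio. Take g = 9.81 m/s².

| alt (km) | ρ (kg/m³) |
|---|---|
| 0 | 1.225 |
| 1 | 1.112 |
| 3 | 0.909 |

L/D = 8.15

At 1 km, from the table: ρ = 1.112 kg/m³.
Weight W = mg = 7250 × 9.81 = 71122 N; in level flight L = W.
q = ½ρv² = ½ × 1.112 × 149² = 12340 Pa.
Required CL = L/(qS) = 71122/(12340·25.9) = 0.2225.
CD = 0.025 + 0.0466 × 0.2225² = 0.02731.
L/D = CL/CD = 0.2225 / 0.02731 = 8.15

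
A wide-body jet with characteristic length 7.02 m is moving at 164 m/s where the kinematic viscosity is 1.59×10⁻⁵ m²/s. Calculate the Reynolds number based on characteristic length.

Re = 7.24×10^7

Re = v·c/ν = 164 × 7.02 / (1.59×10⁻⁵) = 7.24×10^7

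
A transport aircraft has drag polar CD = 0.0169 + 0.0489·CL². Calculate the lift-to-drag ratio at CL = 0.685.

CD = 0.0169 + 0.0489 × 0.685² = 0.03985
L/D = CL/CD = 0.685 / 0.03985 = 17.2

L/D = 17.2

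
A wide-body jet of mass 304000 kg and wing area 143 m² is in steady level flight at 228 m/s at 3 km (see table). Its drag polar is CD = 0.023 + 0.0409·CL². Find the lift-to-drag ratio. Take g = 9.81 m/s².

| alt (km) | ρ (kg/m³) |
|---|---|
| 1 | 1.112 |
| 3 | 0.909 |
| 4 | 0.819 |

At 3 km, from the table: ρ = 0.909 kg/m³.
In steady level flight, lift balances weight: W = mg = 304000 × 9.81 = 2.9822×10^6 N.
Dynamic pressure q = 0.5 × 0.909 × 228² = 23630 Pa.
CL = 2W/(ρv²S) = 2×2.9822×10^6/(0.909×228²×143) = 0.8827.
CD = 0.023 + 0.0409 × 0.8827² = 0.05487.
L/D = CL/CD = 0.8827 / 0.05487 = 16.1

L/D = 16.1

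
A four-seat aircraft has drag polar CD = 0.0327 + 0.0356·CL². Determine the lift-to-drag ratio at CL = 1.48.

CD = 0.0327 + 0.0356 × 1.48² = 0.1107
L/D = CL/CD = 1.48 / 0.1107 = 13.4

L/D = 13.4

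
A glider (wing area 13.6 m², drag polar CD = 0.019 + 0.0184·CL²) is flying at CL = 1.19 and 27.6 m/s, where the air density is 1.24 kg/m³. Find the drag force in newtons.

CD = 0.019 + 0.0184 × 1.19² = 0.04506
D = ½ρv²S·CD = ½ × 1.24 × 27.6² × 13.6 × 0.04506 = 289 N

D = 289 N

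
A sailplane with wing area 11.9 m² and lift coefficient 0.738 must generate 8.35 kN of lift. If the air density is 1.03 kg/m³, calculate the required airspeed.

L = ½ρv²S·CL ⇒ v = √(2L/(ρ·S·CL))
v = √(2 × 8350 / (1.03 × 11.9 × 0.738)) = √1846 = 43 m/s

v = 43 m/s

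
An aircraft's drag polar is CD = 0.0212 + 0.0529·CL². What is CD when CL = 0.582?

CD = 0.0212 + 0.0529 × 0.582² = 0.0212 + 0.01792 = 0.0391

CD = 0.0391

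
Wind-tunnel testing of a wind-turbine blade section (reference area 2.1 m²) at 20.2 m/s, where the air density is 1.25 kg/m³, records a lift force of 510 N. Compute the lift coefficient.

From L = ½ρv²S·CL, rearranging gives CL = 2L/(ρv²S).
CL = 2 × 510 / (1.25 × 20.2² × 2.1) = 0.952

CL = 0.952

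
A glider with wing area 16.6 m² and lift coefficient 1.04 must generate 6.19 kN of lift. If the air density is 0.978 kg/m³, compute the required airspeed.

L = ½ρv²S·CL ⇒ v = √(2L/(ρ·S·CL))
v = √(2 × 6190 / (0.978 × 16.6 × 1.04)) = √733.2 = 27.1 m/s

v = 27.1 m/s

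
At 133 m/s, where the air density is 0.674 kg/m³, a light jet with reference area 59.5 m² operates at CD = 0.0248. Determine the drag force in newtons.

Dynamic pressure q = ½ρv² = ½ × 0.674 × 133² = 5961 Pa.
D = q·S·CD = 5961 × 59.5 × 0.0248 = 8800 N ≈ 8.8 kN

D = 8800 N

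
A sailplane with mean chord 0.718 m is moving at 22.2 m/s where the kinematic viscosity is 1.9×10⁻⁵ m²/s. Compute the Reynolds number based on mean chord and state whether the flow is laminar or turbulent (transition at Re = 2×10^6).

Re = v·c/ν = 22.2 × 0.718 / (1.9×10⁻⁵) = 8.39×10^5
Since 8.39×10^5 < 2×10^6, the flow is laminar.

Re = 8.39×10^5 (laminar)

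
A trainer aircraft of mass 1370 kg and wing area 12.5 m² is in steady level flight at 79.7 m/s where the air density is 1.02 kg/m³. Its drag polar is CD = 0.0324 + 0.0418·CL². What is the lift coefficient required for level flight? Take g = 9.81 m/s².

CL = 0.332

Weight W = mg = 1370 × 9.81 = 13440 N; in level flight L = W.
q = ½ρv² = ½ × 1.02 × 79.7² = 3240 Pa.
CL = 2W/(ρv²S) = 2×13440/(1.02×79.7²×12.5) = 0.3319.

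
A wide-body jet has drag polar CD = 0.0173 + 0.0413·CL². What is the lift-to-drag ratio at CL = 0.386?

CD = 0.0173 + 0.0413 × 0.386² = 0.02345
L/D = CL/CD = 0.386 / 0.02345 = 16.5

L/D = 16.5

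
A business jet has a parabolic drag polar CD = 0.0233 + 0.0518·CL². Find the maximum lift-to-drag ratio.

(L/D)max = 14.4

For CD = CD0 + K·CL², (L/D)max occurs at CL* = √(CD0/K) and equals 1/(2√(K·CD0)).
(L/D)max = 1/(2√(0.0518 × 0.0233)) = 1/(2 × 0.03474) = 14.4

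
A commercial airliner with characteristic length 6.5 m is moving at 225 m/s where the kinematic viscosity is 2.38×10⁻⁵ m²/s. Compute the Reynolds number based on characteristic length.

Re = 6.14×10^7

Re = v·c/ν = 225 × 6.5 / (2.38×10⁻⁵) = 6.14×10^7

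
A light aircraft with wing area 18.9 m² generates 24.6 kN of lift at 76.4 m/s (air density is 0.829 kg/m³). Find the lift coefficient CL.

From L = ½ρv²S·CL, rearranging gives CL = 2L/(ρv²S).
CL = 2 × 24600 / (0.829 × 76.4² × 18.9) = 0.538

CL = 0.538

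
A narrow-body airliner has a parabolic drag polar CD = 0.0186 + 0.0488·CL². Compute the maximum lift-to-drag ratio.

(L/D)max = 16.6

For CD = CD0 + K·CL², (L/D)max occurs at CL* = √(CD0/K) and equals 1/(2√(K·CD0)).
(L/D)max = 1/(2√(0.0488 × 0.0186)) = 1/(2 × 0.03013) = 16.6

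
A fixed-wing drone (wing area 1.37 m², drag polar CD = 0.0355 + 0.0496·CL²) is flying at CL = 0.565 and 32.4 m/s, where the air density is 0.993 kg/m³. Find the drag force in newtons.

CD = 0.0355 + 0.0496 × 0.565² = 0.05133
D = ½ρv²S·CD = ½ × 0.993 × 32.4² × 1.37 × 0.05133 = 36.7 N

D = 36.7 N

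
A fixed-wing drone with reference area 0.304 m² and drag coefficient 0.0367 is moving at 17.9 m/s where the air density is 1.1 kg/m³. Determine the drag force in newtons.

Dynamic pressure q = ½ρv² = ½ × 1.1 × 17.9² = 176.2 Pa.
D = q·S·CD = 176.2 × 0.304 × 0.0367 = 1.97 N

D = 1.97 N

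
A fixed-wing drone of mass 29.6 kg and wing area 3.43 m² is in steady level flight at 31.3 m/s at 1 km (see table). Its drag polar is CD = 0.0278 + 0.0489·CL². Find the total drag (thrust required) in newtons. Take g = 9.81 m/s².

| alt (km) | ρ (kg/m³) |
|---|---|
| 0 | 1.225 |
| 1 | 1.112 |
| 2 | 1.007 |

D = 54.1 N

At 1 km, from the table: ρ = 1.112 kg/m³.
Weight W = mg = 29.6 × 9.81 = 290.38 N; in level flight L = W.
q = ½ρv² = ½ × 1.112 × 31.3² = 544.7 Pa.
CL = 2W/(ρv²S) = 2×290.38/(1.112×31.3²×3.43) = 0.1554.
CD = 0.0278 + 0.0489 × 0.1554² = 0.02898.
D = q·S·CD = 544.7 × 3.43 × 0.02898 = 54.15 N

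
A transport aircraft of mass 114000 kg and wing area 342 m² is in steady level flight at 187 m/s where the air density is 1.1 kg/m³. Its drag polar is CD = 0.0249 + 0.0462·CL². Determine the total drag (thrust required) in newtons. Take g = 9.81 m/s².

D = 1.73×10^5 N

Level flight ⇒ L = W = m·g = 114000 × 9.81 = 1.1183×10^6 N.
q = ½ρv² = ½ × 1.1 × 187² = 19230 Pa.
CL = W/(q·S) = 1.1183×10^6 / (19230 × 342) = 0.17.
CD = 0.0249 + 0.0462 × 0.17² = 0.02624.
D = q·S·CD = 19230 × 342 × 0.02624 = 1.726×10^5 N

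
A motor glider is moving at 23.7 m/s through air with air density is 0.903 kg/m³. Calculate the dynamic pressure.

q = 254 Pa

q = ½ρv² = ½ × 0.903 × 23.7² = 254 Pa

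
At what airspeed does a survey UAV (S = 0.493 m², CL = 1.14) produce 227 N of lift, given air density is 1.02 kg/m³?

L = ½ρv²S·CL ⇒ v = √(2L/(ρ·S·CL))
v = √(2 × 227 / (1.02 × 0.493 × 1.14)) = √792 = 28.1 m/s

v = 28.1 m/s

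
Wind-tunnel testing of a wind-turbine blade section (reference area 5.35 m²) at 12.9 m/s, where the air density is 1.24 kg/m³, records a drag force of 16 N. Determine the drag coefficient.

CD = 0.029

From D = ½ρv²S·CD, rearranging gives CD = 2D/(ρv²S).
CD = 2 × 16 / (1.24 × 12.9² × 5.35) = 0.029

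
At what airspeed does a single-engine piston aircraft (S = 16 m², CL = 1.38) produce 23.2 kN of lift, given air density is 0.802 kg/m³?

L = ½ρv²S·CL ⇒ v = √(2L/(ρ·S·CL))
v = √(2 × 23200 / (0.802 × 16 × 1.38)) = √2620 = 51.2 m/s

v = 51.2 m/s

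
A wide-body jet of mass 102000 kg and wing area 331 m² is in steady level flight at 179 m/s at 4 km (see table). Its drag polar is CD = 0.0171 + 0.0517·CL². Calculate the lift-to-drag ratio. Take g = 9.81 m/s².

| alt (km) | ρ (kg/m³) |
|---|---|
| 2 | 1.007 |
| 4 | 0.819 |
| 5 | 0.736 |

L/D = 11.6

At 4 km, from the table: ρ = 0.819 kg/m³.
In steady level flight, lift balances weight: W = mg = 102000 × 9.81 = 1.0006×10^6 N.
Dynamic pressure q = 0.5 × 0.819 × 179² = 13120 Pa.
CL = 2W/(ρv²S) = 2×1.0006×10^6/(0.819×179²×331) = 0.2304.
CD = 0.0171 + 0.0517 × 0.2304² = 0.01984.
L/D = CL/CD = 0.2304 / 0.01984 = 11.6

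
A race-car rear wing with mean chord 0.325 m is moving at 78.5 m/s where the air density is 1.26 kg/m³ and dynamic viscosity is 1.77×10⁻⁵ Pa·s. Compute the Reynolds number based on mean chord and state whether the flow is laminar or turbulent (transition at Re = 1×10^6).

Re = 1.82×10^6 (turbulent)

Re = ρ·v·c/μ = 1.26 × 78.5 × 0.325 / (1.77×10⁻⁵) = 1.82×10^6
Since 1.82×10^6 > 1×10^6, the flow is turbulent.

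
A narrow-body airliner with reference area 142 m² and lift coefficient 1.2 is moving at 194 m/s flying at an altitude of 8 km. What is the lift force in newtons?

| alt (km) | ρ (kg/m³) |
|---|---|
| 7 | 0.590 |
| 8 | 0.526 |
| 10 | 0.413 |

At 8 km, from the table: ρ = 0.526 kg/m³.
L = ½ρv²S·CL = ½ × 0.526 × 194² × 142 × 1.2 = 1.69×10^6 N ≈ 1690 kN

L = 1.69×10^6 N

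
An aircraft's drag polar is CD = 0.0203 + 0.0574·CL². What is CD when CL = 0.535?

CD = 0.0367

CD = 0.0203 + 0.0574 × 0.535² = 0.0203 + 0.01643 = 0.0367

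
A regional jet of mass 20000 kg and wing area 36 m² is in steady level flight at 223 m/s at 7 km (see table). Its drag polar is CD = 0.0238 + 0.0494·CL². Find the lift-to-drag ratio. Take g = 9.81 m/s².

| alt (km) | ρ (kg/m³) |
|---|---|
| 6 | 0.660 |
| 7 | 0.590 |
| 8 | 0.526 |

At 7 km, from the table: ρ = 0.590 kg/m³.
In steady level flight, lift balances weight: W = mg = 20000 × 9.81 = 1.962×10^5 N.
Dynamic pressure q = 0.5 × 0.59 × 223² = 14670 Pa.
CL = 2W/(ρv²S) = 2×1.962×10^5/(0.59×223²×36) = 0.3715.
CD = 0.0238 + 0.0494 × 0.3715² = 0.03062.
L/D = CL/CD = 0.3715 / 0.03062 = 12.1

L/D = 12.1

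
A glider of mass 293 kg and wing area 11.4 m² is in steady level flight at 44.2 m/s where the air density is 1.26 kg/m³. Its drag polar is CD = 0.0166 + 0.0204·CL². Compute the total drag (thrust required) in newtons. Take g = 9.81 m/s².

D = 245 N

Level flight ⇒ L = W = m·g = 293 × 9.81 = 2874.3 N.
q = ½ρv² = ½ × 1.26 × 44.2² = 1231 Pa.
Required CL = L/(qS) = 2874.3/(1231·11.4) = 0.2049.
CD = 0.0166 + 0.0204 × 0.2049² = 0.01746.
D = q·S·CD = 1231 × 11.4 × 0.01746 = 244.9 N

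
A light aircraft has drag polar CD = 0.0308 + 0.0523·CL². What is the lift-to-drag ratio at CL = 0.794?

L/D = 12.5

CD = 0.0308 + 0.0523 × 0.794² = 0.06377
L/D = CL/CD = 0.794 / 0.06377 = 12.5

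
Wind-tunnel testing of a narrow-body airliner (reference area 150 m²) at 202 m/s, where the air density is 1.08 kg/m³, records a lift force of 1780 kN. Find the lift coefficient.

CL = 0.539

From L = ½ρv²S·CL, rearranging gives CL = 2L/(ρv²S).
CL = 2 × 1.78×10^6 / (1.08 × 202² × 150) = 0.539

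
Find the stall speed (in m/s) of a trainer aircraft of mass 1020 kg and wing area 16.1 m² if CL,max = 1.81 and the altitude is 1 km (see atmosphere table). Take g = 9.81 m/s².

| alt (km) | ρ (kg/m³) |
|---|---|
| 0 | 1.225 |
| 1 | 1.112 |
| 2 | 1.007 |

V_stall = 24.9 m/s

At 1 km, from the table: ρ = 1.112 kg/m³.
At stall, lift equals weight: L = W = m·g = 1020 × 9.81 = 10010 N.
V_stall = √(2W/(ρ·S·CL,max)) = √(2 × 10010 / (1.112 × 16.1 × 1.81))
V_stall = √617.6 = 24.9 m/s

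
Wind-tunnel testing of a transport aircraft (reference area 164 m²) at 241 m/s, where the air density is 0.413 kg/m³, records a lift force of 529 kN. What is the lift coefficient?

CL = 0.269

From L = ½ρv²S·CL, rearranging gives CL = 2L/(ρv²S).
CL = 2 × 5.29×10^5 / (0.413 × 241² × 164) = 0.269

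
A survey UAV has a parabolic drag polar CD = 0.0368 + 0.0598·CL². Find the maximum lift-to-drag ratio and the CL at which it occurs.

(L/D)max = 10.7, at CL = 0.784

For CD = CD0 + K·CL², (L/D)max occurs at CL* = √(CD0/K) and equals 1/(2√(K·CD0)).
(L/D)max = 1/(2√(0.0598 × 0.0368)) = 1/(2 × 0.04691) = 10.7
CL* = √(0.0368/0.0598) = 0.784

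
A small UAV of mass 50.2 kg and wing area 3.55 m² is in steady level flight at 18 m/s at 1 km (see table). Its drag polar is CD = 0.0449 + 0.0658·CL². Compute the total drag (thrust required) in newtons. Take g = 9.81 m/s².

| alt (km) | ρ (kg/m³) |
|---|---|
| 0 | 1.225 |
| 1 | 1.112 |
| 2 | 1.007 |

D = 53.7 N

At 1 km, from the table: ρ = 1.112 kg/m³.
Level flight ⇒ L = W = m·g = 50.2 × 9.81 = 492.46 N.
q = ½ρv² = ½ × 1.112 × 18² = 180.1 Pa.
CL = 2W/(ρv²S) = 2×492.46/(1.112×18²×3.55) = 0.7701.
CD = 0.0449 + 0.0658 × 0.7701² = 0.08392.
D = q·S·CD = 180.1 × 3.55 × 0.08392 = 53.67 N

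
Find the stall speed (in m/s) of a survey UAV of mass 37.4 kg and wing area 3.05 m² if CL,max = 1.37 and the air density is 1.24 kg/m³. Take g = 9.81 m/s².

V_stall = 11.9 m/s

Weight W = mg = 37.4 × 9.81 = 366.9 N.
V_stall = √(2W/(ρ·S·CL,max)) = √(2 × 366.9 / (1.24 × 3.05 × 1.37))
V_stall = √141.6 = 11.9 m/s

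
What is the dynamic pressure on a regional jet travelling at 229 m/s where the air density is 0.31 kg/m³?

q = ½ρv² = ½ × 0.31 × 229² = 8130 Pa

q = 8130 Pa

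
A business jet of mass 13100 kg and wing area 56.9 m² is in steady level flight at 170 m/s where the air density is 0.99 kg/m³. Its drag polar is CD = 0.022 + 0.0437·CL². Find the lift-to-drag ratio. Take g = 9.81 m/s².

Level flight ⇒ L = W = m·g = 13100 × 9.81 = 1.2851×10^5 N.
Dynamic pressure q = 0.5 × 0.99 × 170² = 14310 Pa.
Required CL = L/(qS) = 1.2851×10^5/(14310·56.9) = 0.1579.
CD = 0.022 + 0.0437 × 0.1579² = 0.02309.
L/D = CL/CD = 0.1579 / 0.02309 = 6.84

L/D = 6.84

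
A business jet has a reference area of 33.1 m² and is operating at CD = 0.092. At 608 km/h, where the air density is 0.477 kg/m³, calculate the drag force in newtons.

Convert speed: v = 608 km/h ÷ 3.6 = 168.9 m/s.
D = ½ρv²S·CD = ½ × 0.477 × 168.9² × 33.1 × 0.092 = 20700 N ≈ 20.7 kN

D = 20700 N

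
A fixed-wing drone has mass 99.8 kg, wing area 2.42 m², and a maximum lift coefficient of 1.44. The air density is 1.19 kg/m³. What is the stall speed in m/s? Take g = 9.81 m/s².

Weight W = mg = 99.8 × 9.81 = 979 N.
From L = ½ρV²S·CL,max = W: V_stall = √(2W/(ρSCL,max)) = √(2·979/(1.19·2.42·1.44))
V_stall = √472.2 = 21.7 m/s

V_stall = 21.7 m/s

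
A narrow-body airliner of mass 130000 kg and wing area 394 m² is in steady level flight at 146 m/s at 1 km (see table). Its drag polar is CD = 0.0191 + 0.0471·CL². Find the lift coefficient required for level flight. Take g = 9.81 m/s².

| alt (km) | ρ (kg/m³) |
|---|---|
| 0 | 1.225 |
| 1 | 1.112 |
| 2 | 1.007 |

At 1 km, from the table: ρ = 1.112 kg/m³.
In steady level flight, lift balances weight: W = mg = 130000 × 9.81 = 1.2753×10^6 N.
Dynamic pressure q = 0.5 × 1.112 × 146² = 11850 Pa.
Required CL = L/(qS) = 1.2753×10^6/(11850·394) = 0.2731.

CL = 0.273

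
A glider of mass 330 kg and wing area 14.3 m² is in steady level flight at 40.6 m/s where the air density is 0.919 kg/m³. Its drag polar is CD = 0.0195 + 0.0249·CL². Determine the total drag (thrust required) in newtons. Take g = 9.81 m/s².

In steady level flight, lift balances weight: W = mg = 330 × 9.81 = 3237.3 N.
q = ½ρv² = ½ × 0.919 × 40.6² = 757.4 Pa.
Required CL = L/(qS) = 3237.3/(757.4·14.3) = 0.2989.
CD = 0.0195 + 0.0249 × 0.2989² = 0.02172.
D = q·S·CD = 757.4 × 14.3 × 0.02172 = 235.3 N

D = 235 N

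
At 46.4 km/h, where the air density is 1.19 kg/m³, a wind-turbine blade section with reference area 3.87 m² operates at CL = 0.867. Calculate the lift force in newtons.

L = 332 N

Convert speed: v = 46.4 km/h ÷ 3.6 = 12.89 m/s.
L = ½ρv²S·CL = ½ × 1.19 × 12.89² × 3.87 × 0.867 = 332 N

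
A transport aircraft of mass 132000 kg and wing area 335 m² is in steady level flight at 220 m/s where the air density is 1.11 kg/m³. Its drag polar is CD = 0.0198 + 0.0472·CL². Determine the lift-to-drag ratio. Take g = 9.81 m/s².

In steady level flight, lift balances weight: W = mg = 132000 × 9.81 = 1.2949×10^6 N.
q = ½ρv² = ½ × 1.11 × 220² = 26860 Pa.
Required CL = L/(qS) = 1.2949×10^6/(26860·335) = 0.1439.
CD = 0.0198 + 0.0472 × 0.1439² = 0.02078.
L/D = CL/CD = 0.1439 / 0.02078 = 6.93

L/D = 6.93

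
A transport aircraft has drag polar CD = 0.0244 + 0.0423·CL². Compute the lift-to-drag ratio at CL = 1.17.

CD = 0.0244 + 0.0423 × 1.17² = 0.0823
L/D = CL/CD = 1.17 / 0.0823 = 14.2

L/D = 14.2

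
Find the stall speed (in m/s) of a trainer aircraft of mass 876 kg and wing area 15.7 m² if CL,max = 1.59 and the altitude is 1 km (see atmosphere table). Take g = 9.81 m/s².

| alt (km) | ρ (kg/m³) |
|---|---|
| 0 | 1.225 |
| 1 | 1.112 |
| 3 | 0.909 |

At 1 km, from the table: ρ = 1.112 kg/m³.
Weight W = mg = 876 × 9.81 = 8594 N.
V_stall = √(2W/(ρ·S·CL,max)) = √(2 × 8594 / (1.112 × 15.7 × 1.59))
V_stall = √619.2 = 24.9 m/s

V_stall = 24.9 m/s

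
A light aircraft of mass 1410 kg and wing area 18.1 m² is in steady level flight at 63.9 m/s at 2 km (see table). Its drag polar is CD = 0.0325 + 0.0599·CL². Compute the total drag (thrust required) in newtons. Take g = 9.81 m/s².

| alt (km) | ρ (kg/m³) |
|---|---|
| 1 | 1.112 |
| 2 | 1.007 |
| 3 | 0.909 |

At 2 km, from the table: ρ = 1.007 kg/m³.
Level flight ⇒ L = W = m·g = 1410 × 9.81 = 13832 N.
q = ½ρv² = ½ × 1.007 × 63.9² = 2056 Pa.
CL = 2W/(ρv²S) = 2×13832/(1.007×63.9²×18.1) = 0.3717.
CD = 0.0325 + 0.0599 × 0.3717² = 0.04078.
D = q·S·CD = 2056 × 18.1 × 0.04078 = 1517 N

D = 1520 N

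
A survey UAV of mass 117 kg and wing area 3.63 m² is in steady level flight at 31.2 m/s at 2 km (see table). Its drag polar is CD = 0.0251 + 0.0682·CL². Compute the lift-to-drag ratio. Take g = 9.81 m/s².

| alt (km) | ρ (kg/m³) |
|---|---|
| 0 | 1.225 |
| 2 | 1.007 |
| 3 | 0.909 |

At 2 km, from the table: ρ = 1.007 kg/m³.
Weight W = mg = 117 × 9.81 = 1147.8 N; in level flight L = W.
Dynamic pressure q = 0.5 × 1.007 × 31.2² = 490.1 Pa.
CL = 2W/(ρv²S) = 2×1147.8/(1.007×31.2²×3.63) = 0.6451.
CD = 0.0251 + 0.0682 × 0.6451² = 0.05348.
L/D = CL/CD = 0.6451 / 0.05348 = 12.1

L/D = 12.1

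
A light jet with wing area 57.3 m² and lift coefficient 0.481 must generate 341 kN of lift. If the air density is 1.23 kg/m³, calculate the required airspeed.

L = ½ρv²S·CL ⇒ v = √(2L/(ρ·S·CL))
v = √(2 × 3.41×10^5 / (1.23 × 57.3 × 0.481)) = √20120 = 142 m/s

v = 142 m/s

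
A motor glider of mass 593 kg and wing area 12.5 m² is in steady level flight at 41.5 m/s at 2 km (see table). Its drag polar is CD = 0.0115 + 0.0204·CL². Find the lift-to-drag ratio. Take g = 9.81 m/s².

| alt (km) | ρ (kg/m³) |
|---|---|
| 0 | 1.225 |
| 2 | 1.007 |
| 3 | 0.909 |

At 2 km, from the table: ρ = 1.007 kg/m³.
Level flight ⇒ L = W = m·g = 593 × 9.81 = 5817.3 N.
q = ½ρv² = ½ × 1.007 × 41.5² = 867.2 Pa.
CL = 2W/(ρv²S) = 2×5817.3/(1.007×41.5²×12.5) = 0.5367.
CD = 0.0115 + 0.0204 × 0.5367² = 0.01738.
L/D = CL/CD = 0.5367 / 0.01738 = 30.9

L/D = 30.9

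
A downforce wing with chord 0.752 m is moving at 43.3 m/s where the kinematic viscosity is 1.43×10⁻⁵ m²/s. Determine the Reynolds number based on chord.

Re = 2.28×10^6

Re = v·c/ν = 43.3 × 0.752 / (1.43×10⁻⁵) = 2.28×10^6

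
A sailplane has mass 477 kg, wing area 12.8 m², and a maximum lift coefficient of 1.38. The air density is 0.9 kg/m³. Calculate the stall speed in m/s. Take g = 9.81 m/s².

Weight W = mg = 477 × 9.81 = 4679 N.
From L = ½ρV²S·CL,max = W: V_stall = √(2W/(ρSCL,max)) = √(2·4679/(0.9·12.8·1.38))
V_stall = √588.7 = 24.3 m/s

V_stall = 24.3 m/s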